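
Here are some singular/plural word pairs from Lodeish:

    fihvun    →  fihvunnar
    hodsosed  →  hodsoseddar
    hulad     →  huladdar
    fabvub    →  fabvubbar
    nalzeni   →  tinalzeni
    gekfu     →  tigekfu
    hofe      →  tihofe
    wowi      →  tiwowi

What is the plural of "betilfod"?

"betilfod" ends in a consonant. The stems ending in a consonant (fihvun → fihvunnar, hodsosed → hodsoseddar, hulad → huladdar) double the final consonant and add -ar.
The other pattern: stems ending in a vowel add the prefix ti-.
So betilfod → betilfoddar.

betilfoddar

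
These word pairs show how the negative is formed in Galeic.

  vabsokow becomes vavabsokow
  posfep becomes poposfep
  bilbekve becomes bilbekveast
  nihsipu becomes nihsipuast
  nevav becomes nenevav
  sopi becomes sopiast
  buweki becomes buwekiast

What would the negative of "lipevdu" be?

lipevduast

posfep and bilbekve both have last vowel 'e' yet inflect differently (poposfep, bilbekveast), so the last vowel is not what conditions the rule; whether the stem ends in a vowel or a consonant is.
"lipevdu" ends in a vowel. The stems ending in a vowel (bilbekve → bilbekveast, nihsipu → nihsipuast, buweki → buwekiast) add -ast.
The other pattern: stems ending in a consonant repeat the first consonant+vowel as a prefix.
So lipevdu → lipevduast.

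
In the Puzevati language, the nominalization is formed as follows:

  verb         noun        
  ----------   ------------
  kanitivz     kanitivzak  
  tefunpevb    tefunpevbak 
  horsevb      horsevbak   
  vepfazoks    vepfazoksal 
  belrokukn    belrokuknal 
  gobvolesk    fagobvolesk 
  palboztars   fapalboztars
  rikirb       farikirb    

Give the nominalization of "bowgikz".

bowgikzal

vepfazoks and palboztars both end in -s yet inflect differently (vepfazoksal, fapalboztars), so the final letter is not what conditions the rule; the second-to-last letter is.
"bowgikz" has second-to-last letter 'k'. The stems whose second-to-last letter is 'k' (vepfazoks → vepfazoksal, belrokukn → belrokuknal) add -al.
The other patterns: stems whose second-to-last letter is 'v' add -ak; stems whose second-to-last letter is 'r' or 's' add the prefix fa-.
So bowgikz → bowgikzal.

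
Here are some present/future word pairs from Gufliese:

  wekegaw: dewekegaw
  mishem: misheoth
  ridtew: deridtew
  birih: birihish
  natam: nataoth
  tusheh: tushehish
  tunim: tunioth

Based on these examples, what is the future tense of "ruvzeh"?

ruvzehish

"ruvzeh" ends in -h. The stems ending in -h (tusheh → tushehish, birih → birihish) add -ish.
So ruvzeh → ruvzehish.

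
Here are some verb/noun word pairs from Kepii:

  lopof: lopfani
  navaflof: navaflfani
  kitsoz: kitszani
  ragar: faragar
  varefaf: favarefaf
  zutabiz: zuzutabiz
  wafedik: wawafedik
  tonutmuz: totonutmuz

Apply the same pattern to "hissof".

"hissof" has last vowel 'o'. The stems whose last vowel is 'o' (lopof → lopfani, navaflof → navaflfani, kitsoz → kitszani) delete the last vowel and add -ani.
The other patterns: stems whose last vowel is 'a' add the prefix fa-; stems whose last vowel is 'i' or 'u' repeat the first consonant+vowel as a prefix.
So hissof → hissfani.

hissfani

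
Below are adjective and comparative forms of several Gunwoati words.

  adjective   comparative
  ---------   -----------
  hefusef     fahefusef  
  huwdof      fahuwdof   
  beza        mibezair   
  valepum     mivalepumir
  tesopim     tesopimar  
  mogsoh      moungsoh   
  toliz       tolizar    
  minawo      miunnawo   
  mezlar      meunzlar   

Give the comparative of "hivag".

fahivag

"hivag" begins with h-. The stems beginning with h- (hefusef → fahefusef, huwdof → fahuwdof) add the prefix fa-.
The other patterns: stems beginning with m- insert -un- after the first vowel; stems beginning with t- add -ar; stems beginning with b- or v- add mi- … -ir around the stem.
So hivag → fahivag.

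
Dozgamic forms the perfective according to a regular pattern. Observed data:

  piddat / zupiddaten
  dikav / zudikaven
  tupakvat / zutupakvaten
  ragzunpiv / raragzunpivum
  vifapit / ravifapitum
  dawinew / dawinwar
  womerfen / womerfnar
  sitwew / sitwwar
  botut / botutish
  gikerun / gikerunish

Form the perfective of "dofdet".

dofdtar

dikav and ragzunpiv both end in -v yet inflect differently (zudikaven, raragzunpivum), so the final letter is not what conditions the rule; the last vowel is.
"dofdet" has last vowel 'e'. The stems whose last vowel is 'e' (dawinew → dawinwar, womerfen → womerfnar, sitwew → sitwwar) delete the last vowel and add -ar.
The other patterns: stems whose last vowel is 'a' add zu- … -en around the stem; stems whose last vowel is 'i' add ra- … -um around the stem; stems whose last vowel is 'u' add -ish.
So dofdet → dofdtar.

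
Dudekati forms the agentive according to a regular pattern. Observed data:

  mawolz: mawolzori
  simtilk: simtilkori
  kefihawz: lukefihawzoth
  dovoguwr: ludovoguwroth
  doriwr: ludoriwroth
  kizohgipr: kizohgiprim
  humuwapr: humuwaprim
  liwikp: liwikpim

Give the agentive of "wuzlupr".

wuzluprim

mawolz and kefihawz both end in -z yet inflect differently (mawolzori, lukefihawzoth), so the final letter is not what conditions the rule; the second-to-last letter is.
"wuzlupr" has second-to-last letter 'p'. The stems whose second-to-last letter is 'p' (kizohgipr → kizohgiprim, humuwapr → humuwaprim) add -im.
So wuzlupr → wuzluprim.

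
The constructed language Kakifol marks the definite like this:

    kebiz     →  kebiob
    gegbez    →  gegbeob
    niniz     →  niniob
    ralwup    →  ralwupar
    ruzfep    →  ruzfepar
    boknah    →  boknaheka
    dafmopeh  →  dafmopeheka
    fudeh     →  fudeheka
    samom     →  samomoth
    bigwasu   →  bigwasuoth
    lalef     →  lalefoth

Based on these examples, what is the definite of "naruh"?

"naruh" ends in -h. The stems ending in -h (boknah → boknaheka, dafmopeh → dafmopeheka, fudeh → fudeheka) add -eka.
The other patterns: stems ending in -z drop the final letter and add -ob; stems ending in -p add -ar; stems ending in -f, -m or -u add -oth.
So naruh → naruheka.

naruheka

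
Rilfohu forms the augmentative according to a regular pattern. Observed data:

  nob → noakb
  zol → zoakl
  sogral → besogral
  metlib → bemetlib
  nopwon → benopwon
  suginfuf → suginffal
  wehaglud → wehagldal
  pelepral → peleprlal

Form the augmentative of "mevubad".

mevubdal

zol and sogral both end in -l yet inflect differently (zoakl, besogral), so the final letter is not what conditions the rule; the number of vowels is.
"mevubad" has 3 vowels. The stems with 3 vowels (suginfuf → suginffal, wehaglud → wehagldal, pelepral → peleprlal) delete the last vowel and add -al.
So mevubad → mevubdal.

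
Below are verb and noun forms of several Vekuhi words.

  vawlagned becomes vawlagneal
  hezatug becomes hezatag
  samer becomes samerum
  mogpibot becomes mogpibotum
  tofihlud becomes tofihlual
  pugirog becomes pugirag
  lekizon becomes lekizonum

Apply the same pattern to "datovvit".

hezatug and tofihlud both have last vowel 'u' yet inflect differently (hezatag, tofihlual), so the last vowel is not what conditions the rule; the final letter is.
"datovvit" ends in -t. The one such stem in the data (mogpibot → mogpibotum) adds -um, so the same rule applies.
The other patterns: stems ending in -g change the last vowel to 'a'; stems ending in -d drop the final letter and add -al.
So datovvit → datovvitum.

datovvitum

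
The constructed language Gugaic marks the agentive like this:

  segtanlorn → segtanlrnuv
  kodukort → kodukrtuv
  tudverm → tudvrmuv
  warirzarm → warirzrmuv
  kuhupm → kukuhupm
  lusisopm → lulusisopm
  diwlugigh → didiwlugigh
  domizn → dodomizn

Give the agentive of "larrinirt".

larrinrtuv

tudverm and kuhupm both end in -m yet inflect differently (tudvrmuv, kukuhupm), so the final letter is not what conditions the rule; the second-to-last letter is.
"larrinirt" has second-to-last letter 'r'. The stems whose second-to-last letter is 'r' (segtanlorn → segtanlrnuv, kodukort → kodukrtuv, tudverm → tudvrmuv) delete the last vowel and add -uv.
The other pattern: stems whose second-to-last letter is 'g', 'p' or 'z' repeat the first consonant+vowel as a prefix.
So larrinirt → larrinrtuv.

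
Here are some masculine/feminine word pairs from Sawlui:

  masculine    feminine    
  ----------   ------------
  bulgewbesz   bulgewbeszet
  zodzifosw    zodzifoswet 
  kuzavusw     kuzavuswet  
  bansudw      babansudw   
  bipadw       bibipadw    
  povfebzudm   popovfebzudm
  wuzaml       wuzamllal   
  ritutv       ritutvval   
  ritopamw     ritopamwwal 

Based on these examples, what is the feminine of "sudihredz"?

susudihredz

zodzifosw and bansudw both end in -w yet inflect differently (zodzifoswet, babansudw), so the final letter is not what conditions the rule; the second-to-last letter is.
"sudihredz" has second-to-last letter 'd'. The stems whose second-to-last letter is 'd' (bansudw → babansudw, bipadw → bibipadw, povfebzudm → popovfebzudm) repeat the first consonant+vowel as a prefix.
So sudihredz → susudihredz.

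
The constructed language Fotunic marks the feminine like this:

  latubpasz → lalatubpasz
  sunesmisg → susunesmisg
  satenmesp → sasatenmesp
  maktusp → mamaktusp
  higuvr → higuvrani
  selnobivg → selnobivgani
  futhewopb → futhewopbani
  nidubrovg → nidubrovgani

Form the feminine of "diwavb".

sunesmisg and selnobivg both end in -g yet inflect differently (susunesmisg, selnobivgani), so the final letter is not what conditions the rule; the second-to-last letter is.
"diwavb" has second-to-last letter 'v'. The stems whose second-to-last letter is 'v' (higuvr → higuvrani, selnobivg → selnobivgani, nidubrovg → nidubrovgani) add -ani.
So diwavb → diwavbani.

diwavbani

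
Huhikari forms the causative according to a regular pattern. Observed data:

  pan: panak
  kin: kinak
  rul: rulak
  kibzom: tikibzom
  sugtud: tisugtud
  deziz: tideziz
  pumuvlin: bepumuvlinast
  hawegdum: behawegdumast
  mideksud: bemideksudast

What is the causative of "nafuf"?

pan and pumuvlin both end in -n yet inflect differently (panak, bepumuvlinast), so the final letter is not what conditions the rule; the number of vowels is.
"nafuf" has 2 vowels. The stems with 2 vowels (kibzom → tikibzom, sugtud → tisugtud, deziz → tideziz) add the prefix ti-.
The other patterns: stems with 1 vowel add -ak; stems with 3 vowels add be- … -ast around the stem.
So nafuf → tinafuf.

tinafuf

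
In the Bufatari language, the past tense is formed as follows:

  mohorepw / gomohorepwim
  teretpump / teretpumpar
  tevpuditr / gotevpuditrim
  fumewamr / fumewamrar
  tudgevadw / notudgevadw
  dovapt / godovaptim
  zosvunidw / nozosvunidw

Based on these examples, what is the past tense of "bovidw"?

"bovidw" has second-to-last letter 'd'. The stems whose second-to-last letter is 'd' (tudgevadw → notudgevadw, zosvunidw → nozosvunidw) add the prefix no-.
So bovidw → nobovidw.

nobovidw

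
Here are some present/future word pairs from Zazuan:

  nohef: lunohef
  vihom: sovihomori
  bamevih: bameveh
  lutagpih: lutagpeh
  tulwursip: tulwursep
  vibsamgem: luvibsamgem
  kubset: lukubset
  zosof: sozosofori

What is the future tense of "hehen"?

"hehen" has last vowel 'e'. The stems whose last vowel is 'e' (nohef → lunohef, vibsamgem → luvibsamgem, kubset → lukubset) add the prefix lu-.
So hehen → luhehen.

luhehen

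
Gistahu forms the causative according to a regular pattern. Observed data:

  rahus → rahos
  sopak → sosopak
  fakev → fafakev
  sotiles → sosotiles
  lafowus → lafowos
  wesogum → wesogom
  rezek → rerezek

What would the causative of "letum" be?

rahus and sotiles both end in -s yet inflect differently (rahos, sosotiles), so the final letter is not what conditions the rule; the last vowel is.
"letum" has last vowel 'u'. The stems whose last vowel is 'u' (rahus → rahos, wesogum → wesogom, lafowus → lafowos) change the last vowel to 'o'.
The other pattern: stems whose last vowel is 'a' or 'e' repeat the first consonant+vowel as a prefix.
So letum → letom.

letom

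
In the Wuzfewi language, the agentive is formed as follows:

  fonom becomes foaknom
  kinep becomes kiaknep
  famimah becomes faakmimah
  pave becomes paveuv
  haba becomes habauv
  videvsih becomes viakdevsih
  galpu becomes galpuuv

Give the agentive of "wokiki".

"wokiki" ends in a vowel. The stems ending in a vowel (galpu → galpuuv, pave → paveuv, haba → habauv) add -uv.
The other pattern: stems ending in a consonant insert -ak- after the first vowel.
So wokiki → wokikiuv.

wokikiuv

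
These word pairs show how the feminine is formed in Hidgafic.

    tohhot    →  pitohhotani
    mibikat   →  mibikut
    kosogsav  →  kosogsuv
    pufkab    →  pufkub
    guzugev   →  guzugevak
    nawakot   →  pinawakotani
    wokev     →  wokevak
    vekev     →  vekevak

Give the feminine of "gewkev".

vekev and kosogsav both end in -v yet inflect differently (vekevak, kosogsuv), so the final letter is not what conditions the rule; the last vowel is.
"gewkev" has last vowel 'e'. The stems whose last vowel is 'e' (vekev → vekevak, guzugev → guzugevak, wokev → wokevak) add -ak.
So gewkev → gewkevak.

gewkevak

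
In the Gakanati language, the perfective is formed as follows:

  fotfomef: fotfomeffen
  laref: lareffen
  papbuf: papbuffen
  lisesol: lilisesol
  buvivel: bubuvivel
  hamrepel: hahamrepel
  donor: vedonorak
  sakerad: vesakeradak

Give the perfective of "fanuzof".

fotfomef and buvivel both have last vowel 'e' yet inflect differently (fotfomeffen, bubuvivel), so the last vowel is not what conditions the rule; the final letter is.
"fanuzof" ends in -f. The stems ending in -f (fotfomef → fotfomeffen, laref → lareffen, papbuf → papbuffen) double the final consonant and add -en.
So fanuzof → fanuzoffen.

fanuzoffen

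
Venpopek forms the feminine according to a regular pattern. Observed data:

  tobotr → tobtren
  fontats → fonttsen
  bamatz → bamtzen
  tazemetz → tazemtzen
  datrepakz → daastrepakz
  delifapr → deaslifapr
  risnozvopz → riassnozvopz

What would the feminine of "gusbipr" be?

bamatz and datrepakz both end in -z yet inflect differently (bamtzen, daastrepakz), so the final letter is not what conditions the rule; the second-to-last letter is.
"gusbipr" has second-to-last letter 'p'. The stems whose second-to-last letter is 'p' (delifapr → deaslifapr, risnozvopz → riassnozvopz) insert -as- after the first vowel.
The other pattern: stems whose second-to-last letter is 't' delete the last vowel and add -en.
So gusbipr → guassbipr.

guassbipr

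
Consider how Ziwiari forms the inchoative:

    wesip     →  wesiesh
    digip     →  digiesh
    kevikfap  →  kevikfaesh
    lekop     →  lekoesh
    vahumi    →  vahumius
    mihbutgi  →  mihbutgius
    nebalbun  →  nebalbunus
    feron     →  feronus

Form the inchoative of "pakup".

wesip and vahumi both have last vowel 'i' yet inflect differently (wesiesh, vahumius), so the last vowel is not what conditions the rule; the final letter is.
"pakup" ends in -p. The stems ending in -p (wesip → wesiesh, digip → digiesh, kevikfap → kevikfaesh) drop the final letter and add -esh.
So pakup → pakuesh.

pakuesh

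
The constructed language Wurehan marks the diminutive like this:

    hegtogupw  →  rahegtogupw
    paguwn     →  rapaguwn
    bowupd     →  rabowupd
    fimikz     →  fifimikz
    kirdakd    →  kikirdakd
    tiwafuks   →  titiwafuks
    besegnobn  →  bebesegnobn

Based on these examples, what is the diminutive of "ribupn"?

raribupn

"ribupn" has second-to-last letter 'p'. The stems whose second-to-last letter is 'p' (hegtogupw → rahegtogupw, bowupd → rabowupd) add the prefix ra-.
The other pattern: stems whose second-to-last letter is 'b' or 'k' repeat the first consonant+vowel as a prefix.
So ribupn → raribupn.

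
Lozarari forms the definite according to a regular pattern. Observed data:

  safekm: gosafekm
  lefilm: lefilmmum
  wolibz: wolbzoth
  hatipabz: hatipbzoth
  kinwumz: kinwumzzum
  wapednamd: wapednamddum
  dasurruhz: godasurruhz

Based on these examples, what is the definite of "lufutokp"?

golufutokp

hatipabz and kinwumz both end in -z yet inflect differently (hatipbzoth, kinwumzzum), so the final letter is not what conditions the rule; the second-to-last letter is.
"lufutokp" has second-to-last letter 'k'. The one such stem in the data (safekm → gosafekm) adds the prefix go-, so the same rule applies.
The other patterns: stems whose second-to-last letter is 'b' delete the last vowel and add -oth; stems whose second-to-last letter is 'l' or 'm' double the final consonant and add -um.
So lufutokp → golufutokp.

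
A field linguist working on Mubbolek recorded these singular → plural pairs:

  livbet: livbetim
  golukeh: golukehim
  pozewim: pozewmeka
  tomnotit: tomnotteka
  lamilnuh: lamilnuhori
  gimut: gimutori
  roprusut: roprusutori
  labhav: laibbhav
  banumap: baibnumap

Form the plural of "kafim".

kafmeka

livbet and tomnotit both end in -t yet inflect differently (livbetim, tomnotteka), so the final letter is not what conditions the rule; the last vowel is.
"kafim" has last vowel 'i'. The stems whose last vowel is 'i' (pozewim → pozewmeka, tomnotit → tomnotteka) delete the last vowel and add -eka.
So kafim → kafmeka.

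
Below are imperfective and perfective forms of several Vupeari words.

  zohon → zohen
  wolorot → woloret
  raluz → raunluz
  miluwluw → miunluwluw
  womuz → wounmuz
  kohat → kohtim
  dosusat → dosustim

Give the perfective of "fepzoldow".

fepzoldew

wolorot and kohat both end in -t yet inflect differently (woloret, kohtim), so the final letter is not what conditions the rule; the last vowel is.
"fepzoldow" has last vowel 'o'. The stems whose last vowel is 'o' (zohon → zohen, wolorot → woloret) change the last vowel to 'e'.
The other patterns: stems whose last vowel is 'u' insert -un- after the first vowel; stems whose last vowel is 'a' delete the last vowel and add -im.
So fepzoldow → fepzoldew.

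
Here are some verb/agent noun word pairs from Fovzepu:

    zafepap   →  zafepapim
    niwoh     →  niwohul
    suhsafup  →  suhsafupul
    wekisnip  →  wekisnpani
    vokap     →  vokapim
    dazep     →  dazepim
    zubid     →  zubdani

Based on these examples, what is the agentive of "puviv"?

puvvani

"puviv" has last vowel 'i'. The stems whose last vowel is 'i' (zubid → zubdani, wekisnip → wekisnpani) delete the last vowel and add -ani.
So puviv → puvvani.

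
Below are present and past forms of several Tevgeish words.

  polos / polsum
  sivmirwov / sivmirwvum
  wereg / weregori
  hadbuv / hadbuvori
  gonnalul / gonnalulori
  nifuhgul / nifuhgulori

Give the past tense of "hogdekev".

hogdekevori

"hogdekev" has last vowel 'e'. The one such stem in the data (wereg → weregori) adds -ori, so the same rule applies.
The other pattern: stems whose last vowel is 'o' delete the last vowel and add -um.
So hogdekev → hogdekevori.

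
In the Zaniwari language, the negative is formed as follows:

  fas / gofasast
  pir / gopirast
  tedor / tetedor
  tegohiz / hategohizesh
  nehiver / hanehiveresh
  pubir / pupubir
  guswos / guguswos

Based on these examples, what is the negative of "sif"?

gosifast

pir and tedor both end in -r yet inflect differently (gopirast, tetedor), so the final letter is not what conditions the rule; the number of vowels is.
"sif" has 1 vowel. The stems with 1 vowel (fas → gofasast, pir → gopirast) add go- … -ast around the stem.
So sif → gosifast.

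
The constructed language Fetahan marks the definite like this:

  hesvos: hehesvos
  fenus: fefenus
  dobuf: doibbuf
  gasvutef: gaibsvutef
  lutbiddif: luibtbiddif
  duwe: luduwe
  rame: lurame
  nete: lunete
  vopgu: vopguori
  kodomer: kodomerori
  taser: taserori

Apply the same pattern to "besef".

beibsef

fenus and dobuf both have last vowel 'u' yet inflect differently (fefenus, doibbuf), so the last vowel is not what conditions the rule; the final letter is.
"besef" ends in -f. The stems ending in -f (dobuf → doibbuf, gasvutef → gaibsvutef, lutbiddif → luibtbiddif) insert -ib- after the first vowel.
So besef → beibsef.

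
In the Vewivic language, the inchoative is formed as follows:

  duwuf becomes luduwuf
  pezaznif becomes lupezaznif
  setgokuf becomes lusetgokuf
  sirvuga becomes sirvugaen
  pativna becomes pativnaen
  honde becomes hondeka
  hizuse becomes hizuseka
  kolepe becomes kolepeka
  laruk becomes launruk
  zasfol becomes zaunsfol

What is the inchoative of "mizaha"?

duwuf and laruk both have last vowel 'u' yet inflect differently (luduwuf, launruk), so the last vowel is not what conditions the rule; the final letter is.
"mizaha" ends in -a. The stems ending in -a (sirvuga → sirvugaen, pativna → pativnaen) add -en.
The other patterns: stems ending in -f add the prefix lu-; stems ending in -e drop the final letter and add -eka; stems ending in -k or -l insert -un- after the first vowel.
So mizaha → mizahaen.

mizahaen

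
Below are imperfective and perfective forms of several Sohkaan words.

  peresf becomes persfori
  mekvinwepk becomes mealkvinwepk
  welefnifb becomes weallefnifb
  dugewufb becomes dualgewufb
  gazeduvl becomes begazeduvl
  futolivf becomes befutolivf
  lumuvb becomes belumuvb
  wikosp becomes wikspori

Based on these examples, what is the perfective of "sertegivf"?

peresf and futolivf both end in -f yet inflect differently (persfori, befutolivf), so the final letter is not what conditions the rule; the second-to-last letter is.
"sertegivf" has second-to-last letter 'v'. The stems whose second-to-last letter is 'v' (lumuvb → belumuvb, futolivf → befutolivf, gazeduvl → begazeduvl) add the prefix be-.
So sertegivf → besertegivf.

besertegivf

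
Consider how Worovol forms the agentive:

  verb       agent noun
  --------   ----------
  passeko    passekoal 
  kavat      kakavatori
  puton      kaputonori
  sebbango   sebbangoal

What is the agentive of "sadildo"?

sadildoal

puton and passeko both have last vowel 'o' yet inflect differently (kaputonori, passekoal), so the last vowel is not what conditions the rule; whether the stem ends in a vowel or a consonant is.
"sadildo" ends in a vowel. The stems ending in a vowel (passeko → passekoal, sebbango → sebbangoal) add -al.
The other pattern: stems ending in a consonant add ka- … -ori around the stem.
So sadildo → sadildoal.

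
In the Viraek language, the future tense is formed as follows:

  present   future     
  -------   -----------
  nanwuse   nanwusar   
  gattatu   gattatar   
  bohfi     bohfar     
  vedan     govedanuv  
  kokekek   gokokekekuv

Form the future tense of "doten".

nanwuse and kokekek both have last vowel 'e' yet inflect differently (nanwusar, gokokekekuv), so the last vowel is not what conditions the rule; whether the stem ends in a vowel or a consonant is.
"doten" ends in a consonant. The stems ending in a consonant (vedan → govedanuv, kokekek → gokokekekuv) add go- … -uv around the stem.
So doten → godotenuv.

godotenuv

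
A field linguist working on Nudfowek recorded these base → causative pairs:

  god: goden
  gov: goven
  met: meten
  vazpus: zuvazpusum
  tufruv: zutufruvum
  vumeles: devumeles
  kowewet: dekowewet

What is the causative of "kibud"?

zukibudum

"kibud" has 2 vowels. The stems with 2 vowels (vazpus → zuvazpusum, tufruv → zutufruvum) add zu- … -um around the stem.
So kibud → zukibudum.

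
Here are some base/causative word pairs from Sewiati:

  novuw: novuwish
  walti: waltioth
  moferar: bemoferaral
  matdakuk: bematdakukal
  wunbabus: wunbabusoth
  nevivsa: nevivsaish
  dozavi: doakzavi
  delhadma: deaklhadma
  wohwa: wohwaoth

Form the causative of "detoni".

nevivsa and wohwa both end in -a yet inflect differently (nevivsaish, wohwaoth), so the final letter is not what conditions the rule; the first letter is.
"detoni" begins with d-. The stems beginning with d- (dozavi → doakzavi, delhadma → deaklhadma) insert -ak- after the first vowel.
So detoni → deaktoni.

deaktoni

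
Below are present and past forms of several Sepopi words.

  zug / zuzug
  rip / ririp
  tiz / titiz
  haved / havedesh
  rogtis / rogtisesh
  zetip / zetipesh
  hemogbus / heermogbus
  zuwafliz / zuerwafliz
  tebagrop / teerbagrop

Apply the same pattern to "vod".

vovod

"vod" has 1 vowel. The stems with 1 vowel (zug → zuzug, rip → ririp, tiz → titiz) repeat the first consonant+vowel as a prefix.
The other patterns: stems with 2 vowels add -esh; stems with 3 vowels insert -er- after the first vowel.
So vod → vovod.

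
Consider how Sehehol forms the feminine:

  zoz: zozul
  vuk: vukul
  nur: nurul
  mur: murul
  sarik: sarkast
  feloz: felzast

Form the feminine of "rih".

vuk and sarik both end in -k yet inflect differently (vukul, sarkast), so the final letter is not what conditions the rule; the number of vowels is.
"rih" has 1 vowel. The stems with 1 vowel (zoz → zozul, vuk → vukul, nur → nurul) add -ul.
So rih → rihul.

rihul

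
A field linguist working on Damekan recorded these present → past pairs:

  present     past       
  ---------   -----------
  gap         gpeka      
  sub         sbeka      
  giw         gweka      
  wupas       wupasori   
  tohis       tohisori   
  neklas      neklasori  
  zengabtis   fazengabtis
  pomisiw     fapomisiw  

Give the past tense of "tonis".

"tonis" has 2 vowels. The stems with 2 vowels (wupas → wupasori, tohis → tohisori, neklas → neklasori) add -ori.
The other patterns: stems with 1 vowel delete the last vowel and add -eka; stems with 3 vowels add the prefix fa-.
So tonis → tonisori.

tonisori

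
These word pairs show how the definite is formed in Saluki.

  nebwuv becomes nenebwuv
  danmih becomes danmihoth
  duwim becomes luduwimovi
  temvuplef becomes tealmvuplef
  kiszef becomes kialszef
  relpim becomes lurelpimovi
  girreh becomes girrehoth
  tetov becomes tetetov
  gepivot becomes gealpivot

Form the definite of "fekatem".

lufekatemovi

danmih and relpim both have last vowel 'i' yet inflect differently (danmihoth, lurelpimovi), so the last vowel is not what conditions the rule; the final letter is.
"fekatem" ends in -m. The stems ending in -m (relpim → lurelpimovi, duwim → luduwimovi) add lu- … -ovi around the stem.
So fekatem → lufekatemovi.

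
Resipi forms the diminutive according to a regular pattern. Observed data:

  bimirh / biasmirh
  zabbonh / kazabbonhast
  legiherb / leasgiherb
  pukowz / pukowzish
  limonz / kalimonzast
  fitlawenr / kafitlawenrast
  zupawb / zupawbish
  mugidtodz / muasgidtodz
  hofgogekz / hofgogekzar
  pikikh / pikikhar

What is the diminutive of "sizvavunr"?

pukowz and limonz both end in -z yet inflect differently (pukowzish, kalimonzast), so the final letter is not what conditions the rule; the second-to-last letter is.
"sizvavunr" has second-to-last letter 'n'. The stems whose second-to-last letter is 'n' (limonz → kalimonzast, zabbonh → kazabbonhast, fitlawenr → kafitlawenrast) add ka- … -ast around the stem.
The other patterns: stems whose second-to-last letter is 'w' add -ish; stems whose second-to-last letter is 'k' add -ar; stems whose second-to-last letter is 'd' or 'r' insert -as- after the first vowel.
So sizvavunr → kasizvavunrast.

kasizvavunrast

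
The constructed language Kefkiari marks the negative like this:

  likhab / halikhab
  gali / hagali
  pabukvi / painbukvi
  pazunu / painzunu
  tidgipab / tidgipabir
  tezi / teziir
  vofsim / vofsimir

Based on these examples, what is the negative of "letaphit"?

haletaphit

gali and pabukvi both end in -i yet inflect differently (hagali, painbukvi), so the final letter is not what conditions the rule; the first letter is.
"letaphit" begins with l-. The one such stem in the data (likhab → halikhab) adds the prefix ha-, so the same rule applies.
The other patterns: stems beginning with p- insert -in- after the first vowel; stems beginning with t- or v- add -ir.
So letaphit → haletaphit.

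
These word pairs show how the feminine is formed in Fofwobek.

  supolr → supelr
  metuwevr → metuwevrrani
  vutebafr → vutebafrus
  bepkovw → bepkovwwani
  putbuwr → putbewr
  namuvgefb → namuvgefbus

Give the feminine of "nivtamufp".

metuwevr and vutebafr both end in -r yet inflect differently (metuwevrrani, vutebafrus), so the final letter is not what conditions the rule; the second-to-last letter is.
"nivtamufp" has second-to-last letter 'f'. The stems whose second-to-last letter is 'f' (namuvgefb → namuvgefbus, vutebafr → vutebafrus) add -us.
The other patterns: stems whose second-to-last letter is 'v' double the final consonant and add -ani; stems whose second-to-last letter is 'l' or 'w' change the last vowel to 'e'.
So nivtamufp → nivtamufpus.

nivtamufpus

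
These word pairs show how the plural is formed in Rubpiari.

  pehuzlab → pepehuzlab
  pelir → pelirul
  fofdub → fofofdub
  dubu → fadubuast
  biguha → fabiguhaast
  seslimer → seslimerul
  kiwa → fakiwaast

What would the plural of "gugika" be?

"gugika" ends in -a. The stems ending in -a (kiwa → fakiwaast, biguha → fabiguhaast) add fa- … -ast around the stem.
So gugika → fagugikaast.

fagugikaast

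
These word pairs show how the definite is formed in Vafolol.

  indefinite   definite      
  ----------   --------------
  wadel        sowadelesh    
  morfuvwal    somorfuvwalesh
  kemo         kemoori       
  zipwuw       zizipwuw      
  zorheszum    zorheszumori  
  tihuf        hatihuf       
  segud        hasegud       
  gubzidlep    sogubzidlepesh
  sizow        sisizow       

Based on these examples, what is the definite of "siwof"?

sizow and kemo both have last vowel 'o' yet inflect differently (sisizow, kemoori), so the last vowel is not what conditions the rule; the final letter is.
"siwof" ends in -f. The one such stem in the data (tihuf → hatihuf) adds the prefix ha-, so the same rule applies.
So siwof → hasiwof.

hasiwof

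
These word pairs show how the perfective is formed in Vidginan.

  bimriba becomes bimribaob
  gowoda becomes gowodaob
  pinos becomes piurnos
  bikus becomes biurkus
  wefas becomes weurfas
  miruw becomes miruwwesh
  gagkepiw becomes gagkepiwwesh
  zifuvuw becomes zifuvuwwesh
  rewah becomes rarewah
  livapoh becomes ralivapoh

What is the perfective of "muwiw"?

muwiwwesh

bimriba and wefas both have last vowel 'a' yet inflect differently (bimribaob, weurfas), so the last vowel is not what conditions the rule; the final letter is.
"muwiw" ends in -w. The stems ending in -w (miruw → miruwwesh, gagkepiw → gagkepiwwesh, zifuvuw → zifuvuwwesh) double the final consonant and add -esh.
So muwiw → muwiwwesh.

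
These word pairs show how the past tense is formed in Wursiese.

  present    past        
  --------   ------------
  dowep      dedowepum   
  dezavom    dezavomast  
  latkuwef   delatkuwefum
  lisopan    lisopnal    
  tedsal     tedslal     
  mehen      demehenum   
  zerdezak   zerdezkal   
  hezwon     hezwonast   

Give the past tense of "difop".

difopast

"difop" has last vowel 'o'. The stems whose last vowel is 'o' (hezwon → hezwonast, dezavom → dezavomast) add -ast.
So difop → difopast.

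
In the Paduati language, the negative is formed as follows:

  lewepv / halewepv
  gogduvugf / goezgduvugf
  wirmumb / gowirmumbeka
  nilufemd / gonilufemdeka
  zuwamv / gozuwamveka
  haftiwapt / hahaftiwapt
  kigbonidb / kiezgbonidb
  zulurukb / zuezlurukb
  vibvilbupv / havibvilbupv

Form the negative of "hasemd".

gohasemdeka

lewepv and zuwamv both end in -v yet inflect differently (halewepv, gozuwamveka), so the final letter is not what conditions the rule; the second-to-last letter is.
"hasemd" has second-to-last letter 'm'. The stems whose second-to-last letter is 'm' (nilufemd → gonilufemdeka, zuwamv → gozuwamveka, wirmumb → gowirmumbeka) add go- … -eka around the stem.
The other patterns: stems whose second-to-last letter is 'p' add the prefix ha-; stems whose second-to-last letter is 'd', 'g' or 'k' insert -ez- after the first vowel.
So hasemd → gohasemdeka.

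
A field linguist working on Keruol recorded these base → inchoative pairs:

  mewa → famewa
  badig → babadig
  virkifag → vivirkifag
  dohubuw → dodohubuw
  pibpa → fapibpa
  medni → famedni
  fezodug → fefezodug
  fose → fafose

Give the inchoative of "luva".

faluva

virkifag and pibpa both have last vowel 'a' yet inflect differently (vivirkifag, fapibpa), so the last vowel is not what conditions the rule; whether the stem ends in a vowel or a consonant is.
"luva" ends in a vowel. The stems ending in a vowel (pibpa → fapibpa, medni → famedni, mewa → famewa) add the prefix fa-.
So luva → faluva.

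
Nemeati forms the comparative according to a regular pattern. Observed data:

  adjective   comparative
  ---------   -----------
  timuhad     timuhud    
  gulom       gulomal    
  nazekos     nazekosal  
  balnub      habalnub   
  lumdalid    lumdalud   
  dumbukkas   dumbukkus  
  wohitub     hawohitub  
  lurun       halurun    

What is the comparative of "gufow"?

gufowal

nazekos and dumbukkas both end in -s yet inflect differently (nazekosal, dumbukkus), so the final letter is not what conditions the rule; the last vowel is.
"gufow" has last vowel 'o'. The stems whose last vowel is 'o' (nazekos → nazekosal, gulom → gulomal) add -al.
The other patterns: stems whose last vowel is 'u' add the prefix ha-; stems whose last vowel is 'a' or 'i' change the last vowel to 'u'.
So gufow → gufowal.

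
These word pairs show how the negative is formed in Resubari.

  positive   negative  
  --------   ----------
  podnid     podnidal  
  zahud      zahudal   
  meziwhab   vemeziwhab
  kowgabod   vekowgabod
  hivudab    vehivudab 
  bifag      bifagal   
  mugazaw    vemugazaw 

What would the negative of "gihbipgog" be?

kowgabod and zahud both end in -d yet inflect differently (vekowgabod, zahudal), so the final letter is not what conditions the rule; the number of vowels is.
"gihbipgog" has 3 vowels. The stems with 3 vowels (meziwhab → vemeziwhab, hivudab → vehivudab, mugazaw → vemugazaw) add the prefix ve-.
So gihbipgog → vegihbipgog.

vegihbipgog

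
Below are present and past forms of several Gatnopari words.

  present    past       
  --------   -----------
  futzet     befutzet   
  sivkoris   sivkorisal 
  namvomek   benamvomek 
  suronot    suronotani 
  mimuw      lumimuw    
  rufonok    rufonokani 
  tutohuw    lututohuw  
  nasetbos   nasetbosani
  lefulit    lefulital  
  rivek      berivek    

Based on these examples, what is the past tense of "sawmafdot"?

"sawmafdot" has last vowel 'o'. The stems whose last vowel is 'o' (suronot → suronotani, rufonok → rufonokani, nasetbos → nasetbosani) add -ani.
So sawmafdot → sawmafdotani.

sawmafdotani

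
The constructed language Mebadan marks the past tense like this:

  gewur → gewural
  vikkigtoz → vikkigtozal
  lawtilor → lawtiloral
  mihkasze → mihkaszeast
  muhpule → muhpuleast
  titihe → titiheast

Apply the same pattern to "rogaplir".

rogapliral

mihkasze and lawtilor both have 3 vowels yet inflect differently (mihkaszeast, lawtiloral), so the number of vowels is not what conditions the rule; the final letter is.
"rogaplir" ends in -r. The stems ending in -r (lawtilor → lawtiloral, gewur → gewural) add -al.
The other pattern: stems ending in -e add -ast.
So rogaplir → rogapliral.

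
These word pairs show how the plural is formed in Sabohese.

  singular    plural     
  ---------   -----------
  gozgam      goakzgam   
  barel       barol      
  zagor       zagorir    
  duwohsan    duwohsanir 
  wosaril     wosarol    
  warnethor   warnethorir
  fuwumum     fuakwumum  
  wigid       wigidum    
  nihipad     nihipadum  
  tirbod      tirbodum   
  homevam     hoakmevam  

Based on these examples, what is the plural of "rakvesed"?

rakvesedum

wosaril and wigid both have last vowel 'i' yet inflect differently (wosarol, wigidum), so the last vowel is not what conditions the rule; the final letter is.
"rakvesed" ends in -d. The stems ending in -d (wigid → wigidum, tirbod → tirbodum, nihipad → nihipadum) add -um.
The other patterns: stems ending in -l change the last vowel to 'o'; stems ending in -m insert -ak- after the first vowel; stems ending in -n or -r add -ir.
So rakvesed → rakvesedum.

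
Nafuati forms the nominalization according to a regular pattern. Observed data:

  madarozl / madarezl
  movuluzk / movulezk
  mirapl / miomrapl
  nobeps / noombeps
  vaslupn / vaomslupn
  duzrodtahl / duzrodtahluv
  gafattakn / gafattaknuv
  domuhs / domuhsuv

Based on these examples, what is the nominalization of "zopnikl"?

zopnikluv

madarozl and mirapl both end in -l yet inflect differently (madarezl, miomrapl), so the final letter is not what conditions the rule; the second-to-last letter is.
"zopnikl" has second-to-last letter 'k'. The one such stem in the data (gafattakn → gafattaknuv) adds -uv, so the same rule applies.
So zopnikl → zopnikluv.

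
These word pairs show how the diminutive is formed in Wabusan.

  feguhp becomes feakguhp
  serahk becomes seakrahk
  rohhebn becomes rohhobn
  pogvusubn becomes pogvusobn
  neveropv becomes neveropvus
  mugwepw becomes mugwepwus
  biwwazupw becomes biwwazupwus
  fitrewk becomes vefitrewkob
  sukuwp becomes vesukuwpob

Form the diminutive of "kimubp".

kimobp

serahk and fitrewk both end in -k yet inflect differently (seakrahk, vefitrewkob), so the final letter is not what conditions the rule; the second-to-last letter is.
"kimubp" has second-to-last letter 'b'. The stems whose second-to-last letter is 'b' (rohhebn → rohhobn, pogvusubn → pogvusobn) change the last vowel to 'o'.
So kimubp → kimobp.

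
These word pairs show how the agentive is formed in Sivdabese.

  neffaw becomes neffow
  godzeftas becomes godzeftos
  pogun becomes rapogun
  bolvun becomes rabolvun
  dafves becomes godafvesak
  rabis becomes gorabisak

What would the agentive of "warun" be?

rawarun

godzeftas and dafves both end in -s yet inflect differently (godzeftos, godafvesak), so the final letter is not what conditions the rule; the last vowel is.
"warun" has last vowel 'u'. The stems whose last vowel is 'u' (pogun → rapogun, bolvun → rabolvun) add the prefix ra-.
The other patterns: stems whose last vowel is 'a' change the last vowel to 'o'; stems whose last vowel is 'e' or 'i' add go- … -ak around the stem.
So warun → rawarun.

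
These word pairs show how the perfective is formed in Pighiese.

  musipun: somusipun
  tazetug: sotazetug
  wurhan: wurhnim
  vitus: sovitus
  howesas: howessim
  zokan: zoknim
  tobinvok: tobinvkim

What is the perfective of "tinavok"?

tinavkim

musipun and wurhan both end in -n yet inflect differently (somusipun, wurhnim), so the final letter is not what conditions the rule; the last vowel is.
"tinavok" has last vowel 'o'. The one such stem in the data (tobinvok → tobinvkim) deletes the last vowel and adds -im (as do wurhan, howesas), so the same rule applies.
The other pattern: stems whose last vowel is 'u' add the prefix so-.
So tinavok → tinavkim.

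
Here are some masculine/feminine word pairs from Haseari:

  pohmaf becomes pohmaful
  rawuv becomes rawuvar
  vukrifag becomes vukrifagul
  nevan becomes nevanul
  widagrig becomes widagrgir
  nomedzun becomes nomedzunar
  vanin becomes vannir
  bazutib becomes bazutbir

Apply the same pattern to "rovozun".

"rovozun" has last vowel 'u'. The stems whose last vowel is 'u' (nomedzun → nomedzunar, rawuv → rawuvar) add -ar.
The other patterns: stems whose last vowel is 'i' delete the last vowel and add -ir; stems whose last vowel is 'a' add -ul.
So rovozun → rovozunar.

rovozunar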